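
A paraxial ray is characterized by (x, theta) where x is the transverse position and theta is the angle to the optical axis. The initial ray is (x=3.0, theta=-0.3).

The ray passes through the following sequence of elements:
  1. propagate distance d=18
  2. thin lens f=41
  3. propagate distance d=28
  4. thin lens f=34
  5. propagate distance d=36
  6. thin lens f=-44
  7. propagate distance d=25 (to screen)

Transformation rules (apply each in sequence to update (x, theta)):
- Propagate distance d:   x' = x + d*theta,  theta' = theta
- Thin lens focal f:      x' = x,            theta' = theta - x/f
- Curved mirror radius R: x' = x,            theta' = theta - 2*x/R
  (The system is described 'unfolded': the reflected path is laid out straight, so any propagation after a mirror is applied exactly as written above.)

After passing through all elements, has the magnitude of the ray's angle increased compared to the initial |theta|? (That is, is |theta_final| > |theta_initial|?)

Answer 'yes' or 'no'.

Initial: x=3.0000 theta=-0.3000
After 1 (propagate distance d=18): x=-2.4000 theta=-0.3000
After 2 (thin lens f=41): x=-2.4000 theta=-99/410 (≈-0.2415)
After 3 (propagate distance d=28): x=-1878/205 (≈-9.1610) theta=-99/410 (≈-0.2415)
After 4 (thin lens f=34): x=-1878/205 (≈-9.1610) theta=39/1394 (≈0.0280)
After 5 (propagate distance d=36): x=-28416/3485 (≈-8.1538) theta=39/1394 (≈0.0280)
After 6 (thin lens f=-44): x=-28416/3485 (≈-8.1538) theta=-12063/76670 (≈-0.1573)
After 7 (propagate distance d=25 (to screen)): x=-926727/76670 (≈-12.0872) theta=-12063/76670 (≈-0.1573)
|theta_initial|=0.3000 |theta_final|=12063/76670 (≈0.1573) -> not increased

Answer: no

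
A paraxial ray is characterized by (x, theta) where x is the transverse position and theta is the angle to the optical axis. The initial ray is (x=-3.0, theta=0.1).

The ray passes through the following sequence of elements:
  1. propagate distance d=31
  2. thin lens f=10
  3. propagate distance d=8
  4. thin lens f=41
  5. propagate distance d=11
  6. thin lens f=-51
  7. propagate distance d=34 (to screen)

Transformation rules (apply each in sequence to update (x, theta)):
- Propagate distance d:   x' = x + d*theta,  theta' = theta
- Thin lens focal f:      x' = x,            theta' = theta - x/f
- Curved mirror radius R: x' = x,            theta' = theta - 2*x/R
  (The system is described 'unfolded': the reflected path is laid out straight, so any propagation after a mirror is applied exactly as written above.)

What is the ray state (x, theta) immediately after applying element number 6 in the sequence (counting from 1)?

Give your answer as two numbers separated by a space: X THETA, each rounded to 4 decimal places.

Answer: 1.5900 0.1012

Derivation:
Initial: x=-3.0000 theta=0.1000
After 1 (propagate distance d=31): x=0.1000 theta=0.1000
After 2 (thin lens f=10): x=0.1000 theta=0.0900
After 3 (propagate distance d=8): x=0.8200 theta=0.0900
After 4 (thin lens f=41): x=0.8200 theta=0.0700
After 5 (propagate distance d=11): x=1.5900 theta=0.0700
After 6 (thin lens f=-51): x=1.5900 theta=43/425 (≈0.1012)
Rounded to 4 decimal places: x = 1.5900, theta = 0.1012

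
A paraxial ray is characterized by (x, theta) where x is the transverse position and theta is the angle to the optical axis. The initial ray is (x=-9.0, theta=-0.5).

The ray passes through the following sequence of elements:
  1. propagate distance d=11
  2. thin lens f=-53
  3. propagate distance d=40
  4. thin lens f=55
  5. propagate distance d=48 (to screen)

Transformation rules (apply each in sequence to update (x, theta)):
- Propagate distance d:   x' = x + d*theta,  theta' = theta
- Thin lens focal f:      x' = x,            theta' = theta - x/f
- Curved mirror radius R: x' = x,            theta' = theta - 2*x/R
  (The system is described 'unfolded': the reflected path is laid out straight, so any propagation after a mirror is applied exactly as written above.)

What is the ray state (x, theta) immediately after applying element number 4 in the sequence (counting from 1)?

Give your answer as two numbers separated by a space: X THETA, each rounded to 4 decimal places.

Answer: -45.4434 0.0527

Derivation:
Initial: x=-9.0000 theta=-0.5000
After 1 (propagate distance d=11): x=-14.5000 theta=-0.5000
After 2 (thin lens f=-53): x=-14.5000 theta=-41/53 (≈-0.7736)
After 3 (propagate distance d=40): x=-4817/106 (≈-45.4434) theta=-41/53 (≈-0.7736)
After 4 (thin lens f=55): x=-4817/106 (≈-45.4434) theta=307/5830 (≈0.0527)
Rounded to 4 decimal places: x = -45.4434, theta = 0.0527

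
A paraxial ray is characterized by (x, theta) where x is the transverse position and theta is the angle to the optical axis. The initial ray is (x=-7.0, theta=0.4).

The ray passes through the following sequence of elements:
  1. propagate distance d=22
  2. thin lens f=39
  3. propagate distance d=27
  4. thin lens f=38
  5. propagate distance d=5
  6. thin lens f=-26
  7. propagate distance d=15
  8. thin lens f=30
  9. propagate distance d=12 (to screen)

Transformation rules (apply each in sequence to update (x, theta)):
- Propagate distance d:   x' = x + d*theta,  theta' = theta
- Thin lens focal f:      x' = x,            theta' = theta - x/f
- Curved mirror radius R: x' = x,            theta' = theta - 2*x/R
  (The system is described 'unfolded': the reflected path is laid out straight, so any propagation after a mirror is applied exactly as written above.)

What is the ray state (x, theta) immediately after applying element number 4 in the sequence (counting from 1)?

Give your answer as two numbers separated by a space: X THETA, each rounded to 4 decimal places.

Answer: 11.3538 0.0551

Derivation:
Initial: x=-7.0000 theta=0.4000
After 1 (propagate distance d=22): x=1.8000 theta=0.4000
After 2 (thin lens f=39): x=1.8000 theta=23/65 (≈0.3538)
After 3 (propagate distance d=27): x=738/65 (≈11.3538) theta=23/65 (≈0.3538)
After 4 (thin lens f=38): x=738/65 (≈11.3538) theta=68/1235 (≈0.0551)
Rounded to 4 decimal places: x = 11.3538, theta = 0.0551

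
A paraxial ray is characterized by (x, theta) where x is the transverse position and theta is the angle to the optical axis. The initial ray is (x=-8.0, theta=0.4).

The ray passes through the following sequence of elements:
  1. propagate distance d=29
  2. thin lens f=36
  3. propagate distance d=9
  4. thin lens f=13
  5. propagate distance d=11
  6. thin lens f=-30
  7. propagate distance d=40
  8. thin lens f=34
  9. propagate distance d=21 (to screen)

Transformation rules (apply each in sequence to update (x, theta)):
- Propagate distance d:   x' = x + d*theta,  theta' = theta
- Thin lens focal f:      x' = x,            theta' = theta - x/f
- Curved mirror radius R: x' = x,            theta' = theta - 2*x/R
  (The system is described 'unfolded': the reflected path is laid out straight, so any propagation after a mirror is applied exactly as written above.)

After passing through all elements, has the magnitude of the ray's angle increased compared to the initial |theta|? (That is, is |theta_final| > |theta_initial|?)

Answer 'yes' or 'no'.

Initial: x=-8.0000 theta=0.4000
After 1 (propagate distance d=29): x=3.6000 theta=0.4000
After 2 (thin lens f=36): x=3.6000 theta=0.3000
After 3 (propagate distance d=9): x=6.3000 theta=0.3000
After 4 (thin lens f=13): x=6.3000 theta=-12/65 (≈-0.1846)
After 5 (propagate distance d=11): x=111/26 (≈4.2692) theta=-12/65 (≈-0.1846)
After 6 (thin lens f=-30): x=111/26 (≈4.2692) theta=-11/260 (≈-0.0423)
After 7 (propagate distance d=40): x=67/26 (≈2.5769) theta=-11/260 (≈-0.0423)
After 8 (thin lens f=34): x=67/26 (≈2.5769) theta=-261/2210 (≈-0.1181)
After 9 (propagate distance d=21 (to screen)): x=107/1105 (≈0.0968) theta=-261/2210 (≈-0.1181)
|theta_initial|=0.4000 |theta_final|=261/2210 (≈0.1181) -> not increased

Answer: no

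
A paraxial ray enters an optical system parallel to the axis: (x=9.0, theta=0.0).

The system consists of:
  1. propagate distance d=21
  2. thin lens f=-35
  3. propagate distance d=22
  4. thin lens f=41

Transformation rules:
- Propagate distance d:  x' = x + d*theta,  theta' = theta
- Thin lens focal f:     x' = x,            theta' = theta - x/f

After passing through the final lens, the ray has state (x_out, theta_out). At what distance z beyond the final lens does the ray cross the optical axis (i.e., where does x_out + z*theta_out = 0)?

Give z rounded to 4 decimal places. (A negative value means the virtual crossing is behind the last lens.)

Answer: 146.0625

Derivation:
Initial: x=9.0000 theta=0.0000
After 1 (propagate distance d=21): x=9.0000 theta=0.0000
After 2 (thin lens f=-35): x=9.0000 theta=9/35 (≈0.2571)
After 3 (propagate distance d=22): x=513/35 (≈14.6571) theta=9/35 (≈0.2571)
After 4 (thin lens f=41): x=513/35 (≈14.6571) theta=-144/1435 (≈-0.1003)
z_focus = -x_out/theta_out = -(513/35)/(-144/1435) = 146.0625
Rounded to 4 decimal places: z = 146.0625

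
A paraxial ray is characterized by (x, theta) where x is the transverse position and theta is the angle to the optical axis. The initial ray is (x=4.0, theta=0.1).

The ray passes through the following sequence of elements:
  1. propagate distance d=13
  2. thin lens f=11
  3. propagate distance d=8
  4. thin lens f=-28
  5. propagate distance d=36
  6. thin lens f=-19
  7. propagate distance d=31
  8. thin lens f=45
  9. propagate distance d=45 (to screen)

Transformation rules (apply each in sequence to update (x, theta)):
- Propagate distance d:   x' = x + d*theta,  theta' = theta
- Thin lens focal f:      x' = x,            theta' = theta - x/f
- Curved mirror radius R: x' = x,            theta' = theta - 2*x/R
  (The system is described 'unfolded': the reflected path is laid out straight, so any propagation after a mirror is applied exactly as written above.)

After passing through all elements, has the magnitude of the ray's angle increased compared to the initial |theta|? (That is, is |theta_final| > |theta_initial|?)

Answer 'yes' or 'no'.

Answer: no

Derivation:
Initial: x=4.0000 theta=0.1000
After 1 (propagate distance d=13): x=5.3000 theta=0.1000
After 2 (thin lens f=11): x=5.3000 theta=-21/55 (≈-0.3818)
After 3 (propagate distance d=8): x=247/110 (≈2.2455) theta=-21/55 (≈-0.3818)
After 4 (thin lens f=-28): x=247/110 (≈2.2455) theta=-929/3080 (≈-0.3016)
After 5 (propagate distance d=36): x=-3316/385 (≈-8.6130) theta=-929/3080 (≈-0.3016)
After 6 (thin lens f=-19): x=-3316/385 (≈-8.6130) theta=-44179/58520 (≈-0.7549)
After 7 (propagate distance d=31): x=-1873581/58520 (≈-32.0161) theta=-44179/58520 (≈-0.7549)
After 8 (thin lens f=45): x=-1873581/58520 (≈-32.0161) theta=-19079/438900 (≈-0.0435)
After 9 (propagate distance d=45 (to screen)): x=-397611/11704 (≈-33.9722) theta=-19079/438900 (≈-0.0435)
|theta_initial|=0.1000 |theta_final|=19079/438900 (≈0.0435) -> not increased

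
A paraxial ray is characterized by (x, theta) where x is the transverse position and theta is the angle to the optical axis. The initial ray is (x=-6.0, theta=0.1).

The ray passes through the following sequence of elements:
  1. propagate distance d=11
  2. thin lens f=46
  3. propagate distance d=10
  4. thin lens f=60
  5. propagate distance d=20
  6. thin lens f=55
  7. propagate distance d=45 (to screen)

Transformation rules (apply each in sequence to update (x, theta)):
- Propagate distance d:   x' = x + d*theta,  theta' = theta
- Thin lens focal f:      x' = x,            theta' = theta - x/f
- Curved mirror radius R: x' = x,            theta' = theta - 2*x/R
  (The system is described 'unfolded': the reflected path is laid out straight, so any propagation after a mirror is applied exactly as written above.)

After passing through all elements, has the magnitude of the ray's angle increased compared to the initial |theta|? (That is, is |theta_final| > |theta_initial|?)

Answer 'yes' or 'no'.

Answer: yes

Derivation:
Initial: x=-6.0000 theta=0.1000
After 1 (propagate distance d=11): x=-4.9000 theta=0.1000
After 2 (thin lens f=46): x=-4.9000 theta=19/92 (≈0.2065)
After 3 (propagate distance d=10): x=-326/115 (≈-2.8348) theta=19/92 (≈0.2065)
After 4 (thin lens f=60): x=-326/115 (≈-2.8348) theta=1751/6900 (≈0.2538)
After 5 (propagate distance d=20): x=773/345 (≈2.2406) theta=1751/6900 (≈0.2538)
After 6 (thin lens f=55): x=773/345 (≈2.2406) theta=703/3300 (≈0.2130)
After 7 (propagate distance d=45 (to screen)): x=179533/15180 (≈11.8269) theta=703/3300 (≈0.2130)
|theta_initial|=0.1000 |theta_final|=703/3300 (≈0.2130) -> increased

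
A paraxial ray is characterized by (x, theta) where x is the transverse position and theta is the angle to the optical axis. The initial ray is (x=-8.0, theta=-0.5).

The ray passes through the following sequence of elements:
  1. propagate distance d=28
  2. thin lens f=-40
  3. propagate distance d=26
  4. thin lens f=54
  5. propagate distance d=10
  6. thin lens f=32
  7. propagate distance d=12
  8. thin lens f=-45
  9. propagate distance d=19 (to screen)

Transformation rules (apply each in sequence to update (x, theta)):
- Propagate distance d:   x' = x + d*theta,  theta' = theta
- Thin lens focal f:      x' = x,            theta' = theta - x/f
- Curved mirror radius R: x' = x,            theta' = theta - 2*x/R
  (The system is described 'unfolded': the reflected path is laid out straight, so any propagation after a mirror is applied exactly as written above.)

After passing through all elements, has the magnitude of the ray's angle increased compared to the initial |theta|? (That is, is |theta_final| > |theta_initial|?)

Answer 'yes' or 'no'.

Answer: yes

Derivation:
Initial: x=-8.0000 theta=-0.5000
After 1 (propagate distance d=28): x=-22.0000 theta=-0.5000
After 2 (thin lens f=-40): x=-22.0000 theta=-1.0500
After 3 (propagate distance d=26): x=-49.3000 theta=-1.0500
After 4 (thin lens f=54): x=-49.3000 theta=-37/270 (≈-0.1370)
After 5 (propagate distance d=10): x=-13681/270 (≈-50.6704) theta=-37/270 (≈-0.1370)
After 6 (thin lens f=32): x=-13681/270 (≈-50.6704) theta=12497/8640 (≈1.4464)
After 7 (propagate distance d=12): x=-71957/2160 (≈-33.3134) theta=12497/8640 (≈1.4464)
After 8 (thin lens f=-45): x=-71957/2160 (≈-33.3134) theta=274537/388800 (≈0.7061)
After 9 (propagate distance d=19 (to screen)): x=-7736057/388800 (≈-19.8973) theta=274537/388800 (≈0.7061)
|theta_initial|=0.5000 |theta_final|=274537/388800 (≈0.7061) -> increased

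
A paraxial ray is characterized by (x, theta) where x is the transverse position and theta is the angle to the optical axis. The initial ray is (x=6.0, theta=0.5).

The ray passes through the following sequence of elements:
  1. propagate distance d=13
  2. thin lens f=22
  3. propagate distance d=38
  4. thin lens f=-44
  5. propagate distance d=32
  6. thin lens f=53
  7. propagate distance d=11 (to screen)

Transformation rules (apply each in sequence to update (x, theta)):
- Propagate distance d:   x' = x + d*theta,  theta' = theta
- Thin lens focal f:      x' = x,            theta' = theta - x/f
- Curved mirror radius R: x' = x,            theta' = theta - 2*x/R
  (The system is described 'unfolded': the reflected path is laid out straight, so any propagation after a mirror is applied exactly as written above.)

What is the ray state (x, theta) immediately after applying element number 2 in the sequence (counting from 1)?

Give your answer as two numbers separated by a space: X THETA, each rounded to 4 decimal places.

Initial: x=6.0000 theta=0.5000
After 1 (propagate distance d=13): x=12.5000 theta=0.5000
After 2 (thin lens f=22): x=12.5000 theta=-3/44 (≈-0.0682)
Rounded to 4 decimal places: x = 12.5000, theta = -0.0682

Answer: 12.5000 -0.0682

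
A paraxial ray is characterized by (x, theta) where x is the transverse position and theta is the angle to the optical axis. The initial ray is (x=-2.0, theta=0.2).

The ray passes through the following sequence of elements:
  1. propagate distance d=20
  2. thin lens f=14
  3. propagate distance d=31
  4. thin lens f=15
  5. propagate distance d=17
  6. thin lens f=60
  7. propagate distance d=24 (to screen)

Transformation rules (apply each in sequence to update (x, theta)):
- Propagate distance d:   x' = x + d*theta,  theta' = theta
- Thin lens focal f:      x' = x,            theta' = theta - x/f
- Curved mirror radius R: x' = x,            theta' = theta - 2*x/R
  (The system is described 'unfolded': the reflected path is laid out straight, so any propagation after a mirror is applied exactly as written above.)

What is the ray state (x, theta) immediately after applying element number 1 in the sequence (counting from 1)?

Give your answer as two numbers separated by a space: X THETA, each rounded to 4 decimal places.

Answer: 2.0000 0.2000

Derivation:
Initial: x=-2.0000 theta=0.2000
After 1 (propagate distance d=20): x=2.0000 theta=0.2000
Rounded to 4 decimal places: x = 2.0000, theta = 0.2000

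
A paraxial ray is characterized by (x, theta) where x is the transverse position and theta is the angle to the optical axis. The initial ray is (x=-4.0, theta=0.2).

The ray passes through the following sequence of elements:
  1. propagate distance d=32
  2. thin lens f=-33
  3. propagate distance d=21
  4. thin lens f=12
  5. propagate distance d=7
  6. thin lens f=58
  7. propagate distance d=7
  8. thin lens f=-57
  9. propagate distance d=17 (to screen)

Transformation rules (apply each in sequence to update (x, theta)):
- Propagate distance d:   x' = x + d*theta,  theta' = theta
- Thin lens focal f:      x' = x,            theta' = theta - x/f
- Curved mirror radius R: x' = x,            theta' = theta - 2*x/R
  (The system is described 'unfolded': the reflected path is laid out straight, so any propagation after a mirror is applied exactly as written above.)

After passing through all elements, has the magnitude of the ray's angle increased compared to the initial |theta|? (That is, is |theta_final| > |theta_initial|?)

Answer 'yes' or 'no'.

Initial: x=-4.0000 theta=0.2000
After 1 (propagate distance d=32): x=2.4000 theta=0.2000
After 2 (thin lens f=-33): x=2.4000 theta=3/11 (≈0.2727)
After 3 (propagate distance d=21): x=447/55 (≈8.1273) theta=3/11 (≈0.2727)
After 4 (thin lens f=12): x=447/55 (≈8.1273) theta=-89/220 (≈-0.4045)
After 5 (propagate distance d=7): x=233/44 (≈5.2955) theta=-89/220 (≈-0.4045)
After 6 (thin lens f=58): x=233/44 (≈5.2955) theta=-6327/12760 (≈-0.4958)
After 7 (propagate distance d=7): x=23281/12760 (≈1.8245) theta=-6327/12760 (≈-0.4958)
After 8 (thin lens f=-57): x=23281/12760 (≈1.8245) theta=-168679/363660 (≈-0.4638)
After 9 (propagate distance d=17 (to screen)): x=-4408069/727320 (≈-6.0607) theta=-168679/363660 (≈-0.4638)
|theta_initial|=0.2000 |theta_final|=168679/363660 (≈0.4638) -> increased

Answer: yes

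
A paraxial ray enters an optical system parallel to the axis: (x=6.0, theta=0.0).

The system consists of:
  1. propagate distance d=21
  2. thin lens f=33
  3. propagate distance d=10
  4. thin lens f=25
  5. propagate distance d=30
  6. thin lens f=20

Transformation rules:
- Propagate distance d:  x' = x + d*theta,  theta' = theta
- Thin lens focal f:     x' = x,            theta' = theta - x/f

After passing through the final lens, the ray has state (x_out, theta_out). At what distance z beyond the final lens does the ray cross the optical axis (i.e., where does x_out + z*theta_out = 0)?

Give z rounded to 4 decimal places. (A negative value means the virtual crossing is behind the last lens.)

Answer: -182.1053

Derivation:
Initial: x=6.0000 theta=0.0000
After 1 (propagate distance d=21): x=6.0000 theta=0.0000
After 2 (thin lens f=33): x=6.0000 theta=-2/11 (≈-0.1818)
After 3 (propagate distance d=10): x=46/11 (≈4.1818) theta=-2/11 (≈-0.1818)
After 4 (thin lens f=25): x=46/11 (≈4.1818) theta=-96/275 (≈-0.3491)
After 5 (propagate distance d=30): x=-346/55 (≈-6.2909) theta=-96/275 (≈-0.3491)
After 6 (thin lens f=20): x=-346/55 (≈-6.2909) theta=-19/550 (≈-0.0345)
z_focus = -x_out/theta_out = -(-346/55)/(-19/550) = -3460/19 ≈ -182.1053
Rounded to 4 decimal places: z = -182.1053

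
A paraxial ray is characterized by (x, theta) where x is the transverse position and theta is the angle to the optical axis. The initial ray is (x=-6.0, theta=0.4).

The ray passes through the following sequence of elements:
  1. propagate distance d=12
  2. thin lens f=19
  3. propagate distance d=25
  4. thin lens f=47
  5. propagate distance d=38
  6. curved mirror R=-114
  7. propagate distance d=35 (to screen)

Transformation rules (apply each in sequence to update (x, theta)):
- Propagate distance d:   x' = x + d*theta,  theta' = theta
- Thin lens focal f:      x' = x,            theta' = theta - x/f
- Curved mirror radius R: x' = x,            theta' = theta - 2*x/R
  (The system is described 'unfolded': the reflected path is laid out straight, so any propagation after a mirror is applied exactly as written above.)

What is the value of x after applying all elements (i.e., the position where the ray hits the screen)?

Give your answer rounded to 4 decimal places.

Answer: 40.0964

Derivation:
Initial: x=-6.0000 theta=0.4000
After 1 (propagate distance d=12): x=-1.2000 theta=0.4000
After 2 (thin lens f=19): x=-1.2000 theta=44/95 (≈0.4632)
After 3 (propagate distance d=25): x=986/95 (≈10.3789) theta=44/95 (≈0.4632)
After 4 (thin lens f=47): x=986/95 (≈10.3789) theta=1082/4465 (≈0.2423)
After 5 (propagate distance d=38): x=87458/4465 (≈19.5875) theta=1082/4465 (≈0.2423)
After 6 (curved mirror R=-114): x=87458/4465 (≈19.5875) theta=149132/254505 (≈0.5860)
After 7 (propagate distance d=35 (to screen)): x=10204726/254505 (≈40.0964) theta=149132/254505 (≈0.5860)
Rounded to 4 decimal places: x = 40.0964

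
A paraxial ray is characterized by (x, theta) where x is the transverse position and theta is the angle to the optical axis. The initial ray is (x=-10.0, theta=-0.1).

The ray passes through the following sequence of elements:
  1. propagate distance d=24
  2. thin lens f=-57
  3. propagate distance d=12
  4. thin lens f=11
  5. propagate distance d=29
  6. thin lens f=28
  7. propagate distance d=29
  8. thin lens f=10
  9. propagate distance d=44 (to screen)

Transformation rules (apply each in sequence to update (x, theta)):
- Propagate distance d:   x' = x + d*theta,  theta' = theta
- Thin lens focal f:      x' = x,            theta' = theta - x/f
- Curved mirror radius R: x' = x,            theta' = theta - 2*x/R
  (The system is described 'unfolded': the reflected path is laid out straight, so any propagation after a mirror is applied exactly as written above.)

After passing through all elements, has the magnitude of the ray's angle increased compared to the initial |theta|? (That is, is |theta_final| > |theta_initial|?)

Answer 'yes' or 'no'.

Initial: x=-10.0000 theta=-0.1000
After 1 (propagate distance d=24): x=-12.4000 theta=-0.1000
After 2 (thin lens f=-57): x=-12.4000 theta=-181/570 (≈-0.3175)
After 3 (propagate distance d=12): x=-308/19 (≈-16.2105) theta=-181/570 (≈-0.3175)
After 4 (thin lens f=11): x=-308/19 (≈-16.2105) theta=659/570 (≈1.1561)
After 5 (propagate distance d=29): x=9871/570 (≈17.3175) theta=659/570 (≈1.1561)
After 6 (thin lens f=28): x=9871/570 (≈17.3175) theta=8581/15960 (≈0.5377)
After 7 (propagate distance d=29): x=175079/5320 (≈32.9096) theta=8581/15960 (≈0.5377)
After 8 (thin lens f=10): x=175079/5320 (≈32.9096) theta=-439427/159600 (≈-2.7533)
After 9 (propagate distance d=44 (to screen)): x=-1005887/11400 (≈-88.2357) theta=-439427/159600 (≈-2.7533)
|theta_initial|=0.1000 |theta_final|=439427/159600 (≈2.7533) -> increased

Answer: yes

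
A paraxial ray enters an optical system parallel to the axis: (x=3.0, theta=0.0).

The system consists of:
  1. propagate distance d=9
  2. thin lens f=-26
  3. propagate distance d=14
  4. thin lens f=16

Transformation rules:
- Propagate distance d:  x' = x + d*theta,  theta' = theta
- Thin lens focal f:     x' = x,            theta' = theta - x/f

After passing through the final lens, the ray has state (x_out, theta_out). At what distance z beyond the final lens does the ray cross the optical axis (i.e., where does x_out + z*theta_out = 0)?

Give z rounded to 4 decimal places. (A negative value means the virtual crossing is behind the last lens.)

Initial: x=3.0000 theta=0.0000
After 1 (propagate distance d=9): x=3.0000 theta=0.0000
After 2 (thin lens f=-26): x=3.0000 theta=3/26 (≈0.1154)
After 3 (propagate distance d=14): x=60/13 (≈4.6154) theta=3/26 (≈0.1154)
After 4 (thin lens f=16): x=60/13 (≈4.6154) theta=-9/52 (≈-0.1731)
z_focus = -x_out/theta_out = -(60/13)/(-9/52) = 80/3 ≈ 26.6667
Rounded to 4 decimal places: z = 26.6667

Answer: 26.6667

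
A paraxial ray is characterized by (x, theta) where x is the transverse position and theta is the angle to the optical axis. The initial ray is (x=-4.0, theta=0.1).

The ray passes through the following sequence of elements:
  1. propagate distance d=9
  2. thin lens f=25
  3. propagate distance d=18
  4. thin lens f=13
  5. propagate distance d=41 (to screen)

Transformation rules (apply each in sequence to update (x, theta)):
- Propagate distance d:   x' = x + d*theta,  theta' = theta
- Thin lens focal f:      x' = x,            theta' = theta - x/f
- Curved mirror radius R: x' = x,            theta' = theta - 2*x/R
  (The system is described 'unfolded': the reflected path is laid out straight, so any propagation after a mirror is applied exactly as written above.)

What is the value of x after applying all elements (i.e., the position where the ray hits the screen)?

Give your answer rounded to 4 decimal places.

Answer: 7.1766

Derivation:
Initial: x=-4.0000 theta=0.1000
After 1 (propagate distance d=9): x=-3.1000 theta=0.1000
After 2 (thin lens f=25): x=-3.1000 theta=0.2240
After 3 (propagate distance d=18): x=0.9320 theta=0.2240
After 4 (thin lens f=13): x=0.9320 theta=99/650 (≈0.1523)
After 5 (propagate distance d=41 (to screen)): x=11662/1625 (≈7.1766) theta=99/650 (≈0.1523)
Rounded to 4 decimal places: x = 7.1766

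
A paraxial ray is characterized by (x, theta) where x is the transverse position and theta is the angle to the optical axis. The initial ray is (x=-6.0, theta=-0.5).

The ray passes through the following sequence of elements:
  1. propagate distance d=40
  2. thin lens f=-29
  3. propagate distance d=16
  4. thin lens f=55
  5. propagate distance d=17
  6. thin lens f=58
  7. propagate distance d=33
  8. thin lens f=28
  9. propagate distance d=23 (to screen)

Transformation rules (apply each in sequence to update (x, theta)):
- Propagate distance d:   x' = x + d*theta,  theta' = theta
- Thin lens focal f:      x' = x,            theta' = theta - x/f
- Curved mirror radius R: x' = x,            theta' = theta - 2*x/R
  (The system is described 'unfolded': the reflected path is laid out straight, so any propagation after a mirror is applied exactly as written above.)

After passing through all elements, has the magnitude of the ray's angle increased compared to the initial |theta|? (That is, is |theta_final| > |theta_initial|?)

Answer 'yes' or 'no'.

Answer: yes

Derivation:
Initial: x=-6.0000 theta=-0.5000
After 1 (propagate distance d=40): x=-26.0000 theta=-0.5000
After 2 (thin lens f=-29): x=-26.0000 theta=-81/58 (≈-1.3966)
After 3 (propagate distance d=16): x=-1402/29 (≈-48.3448) theta=-81/58 (≈-1.3966)
After 4 (thin lens f=55): x=-1402/29 (≈-48.3448) theta=-1651/3190 (≈-0.5176)
After 5 (propagate distance d=17): x=-182287/3190 (≈-57.1433) theta=-1651/3190 (≈-0.5176)
After 6 (thin lens f=58): x=-182287/3190 (≈-57.1433) theta=86529/185020 (≈0.4677)
After 7 (propagate distance d=33): x=-7717189/185020 (≈-41.7100) theta=86529/185020 (≈0.4677)
After 8 (thin lens f=28): x=-7717189/185020 (≈-41.7100) theta=10140001/5180560 (≈1.9573)
After 9 (propagate distance d=23 (to screen)): x=17138731/5180560 (≈3.3083) theta=10140001/5180560 (≈1.9573)
|theta_initial|=0.5000 |theta_final|=10140001/5180560 (≈1.9573) -> increased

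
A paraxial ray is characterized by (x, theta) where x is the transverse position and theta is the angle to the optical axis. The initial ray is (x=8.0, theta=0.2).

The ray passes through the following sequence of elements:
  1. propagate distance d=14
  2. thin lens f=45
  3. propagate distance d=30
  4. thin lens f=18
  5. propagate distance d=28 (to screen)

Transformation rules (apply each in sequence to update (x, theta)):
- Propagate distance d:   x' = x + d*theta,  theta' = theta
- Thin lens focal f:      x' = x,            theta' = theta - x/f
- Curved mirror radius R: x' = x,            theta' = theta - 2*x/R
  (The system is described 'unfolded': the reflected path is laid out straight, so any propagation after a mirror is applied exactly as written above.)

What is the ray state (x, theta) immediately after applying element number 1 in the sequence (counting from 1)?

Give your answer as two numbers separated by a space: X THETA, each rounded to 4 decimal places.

Initial: x=8.0000 theta=0.2000
After 1 (propagate distance d=14): x=10.8000 theta=0.2000
Rounded to 4 decimal places: x = 10.8000, theta = 0.2000

Answer: 10.8000 0.2000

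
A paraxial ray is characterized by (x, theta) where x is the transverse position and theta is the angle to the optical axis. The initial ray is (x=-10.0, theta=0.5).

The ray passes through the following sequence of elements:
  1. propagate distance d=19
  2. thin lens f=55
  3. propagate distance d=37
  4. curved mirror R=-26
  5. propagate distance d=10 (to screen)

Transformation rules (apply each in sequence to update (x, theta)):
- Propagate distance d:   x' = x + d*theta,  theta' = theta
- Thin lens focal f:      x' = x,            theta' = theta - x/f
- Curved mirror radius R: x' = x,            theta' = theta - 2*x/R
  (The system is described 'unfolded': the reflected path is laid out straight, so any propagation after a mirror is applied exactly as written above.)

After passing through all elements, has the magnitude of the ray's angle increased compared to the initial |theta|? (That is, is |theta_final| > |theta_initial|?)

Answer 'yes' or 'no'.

Answer: yes

Derivation:
Initial: x=-10.0000 theta=0.5000
After 1 (propagate distance d=19): x=-0.5000 theta=0.5000
After 2 (thin lens f=55): x=-0.5000 theta=28/55 (≈0.5091)
After 3 (propagate distance d=37): x=2017/110 (≈18.3364) theta=28/55 (≈0.5091)
After 4 (curved mirror R=-26): x=2017/110 (≈18.3364) theta=549/286 (≈1.9196)
After 5 (propagate distance d=10 (to screen)): x=53671/1430 (≈37.5322) theta=549/286 (≈1.9196)
|theta_initial|=0.5000 |theta_final|=549/286 (≈1.9196) -> increased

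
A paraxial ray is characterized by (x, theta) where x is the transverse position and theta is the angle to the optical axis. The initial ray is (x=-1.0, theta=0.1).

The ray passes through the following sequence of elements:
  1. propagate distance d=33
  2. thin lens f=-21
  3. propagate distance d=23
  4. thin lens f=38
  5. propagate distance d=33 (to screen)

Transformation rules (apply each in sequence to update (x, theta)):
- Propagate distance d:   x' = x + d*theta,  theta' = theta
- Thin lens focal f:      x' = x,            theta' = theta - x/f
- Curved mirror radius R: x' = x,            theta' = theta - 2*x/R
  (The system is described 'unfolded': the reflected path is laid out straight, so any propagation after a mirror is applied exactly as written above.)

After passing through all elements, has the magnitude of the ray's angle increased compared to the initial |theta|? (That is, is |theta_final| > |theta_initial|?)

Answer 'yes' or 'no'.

Initial: x=-1.0000 theta=0.1000
After 1 (propagate distance d=33): x=2.3000 theta=0.1000
After 2 (thin lens f=-21): x=2.3000 theta=22/105 (≈0.2095)
After 3 (propagate distance d=23): x=299/42 (≈7.1190) theta=22/105 (≈0.2095)
After 4 (thin lens f=38): x=299/42 (≈7.1190) theta=59/2660 (≈0.0222)
After 5 (propagate distance d=33 (to screen)): x=62651/7980 (≈7.8510) theta=59/2660 (≈0.0222)
|theta_initial|=0.1000 |theta_final|=59/2660 (≈0.0222) -> not increased

Answer: no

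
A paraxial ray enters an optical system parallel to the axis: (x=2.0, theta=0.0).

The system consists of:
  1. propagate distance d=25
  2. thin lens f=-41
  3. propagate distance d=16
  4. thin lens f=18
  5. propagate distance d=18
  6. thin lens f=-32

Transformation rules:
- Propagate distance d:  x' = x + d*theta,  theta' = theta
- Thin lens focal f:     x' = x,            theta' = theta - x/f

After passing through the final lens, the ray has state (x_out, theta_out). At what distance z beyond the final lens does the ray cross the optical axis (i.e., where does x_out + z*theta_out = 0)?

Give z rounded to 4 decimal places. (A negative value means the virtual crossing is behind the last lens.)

Initial: x=2.0000 theta=0.0000
After 1 (propagate distance d=25): x=2.0000 theta=0.0000
After 2 (thin lens f=-41): x=2.0000 theta=2/41 (≈0.0488)
After 3 (propagate distance d=16): x=114/41 (≈2.7805) theta=2/41 (≈0.0488)
After 4 (thin lens f=18): x=114/41 (≈2.7805) theta=-13/123 (≈-0.1057)
After 5 (propagate distance d=18): x=36/41 (≈0.8780) theta=-13/123 (≈-0.1057)
After 6 (thin lens f=-32): x=36/41 (≈0.8780) theta=-77/984 (≈-0.0783)
z_focus = -x_out/theta_out = -(36/41)/(-77/984) = 864/77 ≈ 11.2208
Rounded to 4 decimal places: z = 11.2208

Answer: 11.2208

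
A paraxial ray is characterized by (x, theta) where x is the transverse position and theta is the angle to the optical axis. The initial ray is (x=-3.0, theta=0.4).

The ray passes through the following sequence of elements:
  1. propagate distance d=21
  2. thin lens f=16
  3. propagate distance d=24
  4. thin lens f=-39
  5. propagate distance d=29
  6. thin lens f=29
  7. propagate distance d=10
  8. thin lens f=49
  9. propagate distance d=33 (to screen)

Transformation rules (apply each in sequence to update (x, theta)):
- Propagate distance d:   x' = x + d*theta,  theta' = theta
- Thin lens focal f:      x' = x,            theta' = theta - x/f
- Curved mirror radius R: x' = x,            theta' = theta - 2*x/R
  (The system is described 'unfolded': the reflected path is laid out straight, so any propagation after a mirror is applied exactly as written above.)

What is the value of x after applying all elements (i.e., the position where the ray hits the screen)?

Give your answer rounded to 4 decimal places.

Initial: x=-3.0000 theta=0.4000
After 1 (propagate distance d=21): x=5.4000 theta=0.4000
After 2 (thin lens f=16): x=5.4000 theta=0.0625
After 3 (propagate distance d=24): x=6.9000 theta=0.0625
After 4 (thin lens f=-39): x=6.9000 theta=249/1040 (≈0.2394)
After 5 (propagate distance d=29): x=14397/1040 (≈13.8433) theta=249/1040 (≈0.2394)
After 6 (thin lens f=29): x=14397/1040 (≈13.8433) theta=-69/290 (≈-0.2379)
After 7 (propagate distance d=10): x=345753/30160 (≈11.4640) theta=-69/290 (≈-0.2379)
After 8 (thin lens f=49): x=345753/30160 (≈11.4640) theta=-697377/1477840 (≈-0.4719)
After 9 (propagate distance d=33 (to screen)): x=-758943/184730 (≈-4.1084) theta=-697377/1477840 (≈-0.4719)
Rounded to 4 decimal places: x = -4.1084

Answer: -4.1084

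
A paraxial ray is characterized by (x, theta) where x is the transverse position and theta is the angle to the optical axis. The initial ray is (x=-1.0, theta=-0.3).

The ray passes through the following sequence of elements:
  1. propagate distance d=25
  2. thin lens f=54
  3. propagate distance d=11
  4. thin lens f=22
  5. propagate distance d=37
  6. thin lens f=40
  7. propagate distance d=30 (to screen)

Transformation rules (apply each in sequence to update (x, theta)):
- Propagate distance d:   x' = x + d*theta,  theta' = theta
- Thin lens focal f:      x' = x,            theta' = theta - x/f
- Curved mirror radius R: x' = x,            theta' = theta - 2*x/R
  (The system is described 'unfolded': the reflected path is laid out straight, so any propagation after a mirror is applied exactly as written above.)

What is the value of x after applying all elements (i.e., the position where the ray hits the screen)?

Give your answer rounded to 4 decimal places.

Initial: x=-1.0000 theta=-0.3000
After 1 (propagate distance d=25): x=-8.5000 theta=-0.3000
After 2 (thin lens f=54): x=-8.5000 theta=-77/540 (≈-0.1426)
After 3 (propagate distance d=11): x=-5437/540 (≈-10.0685) theta=-77/540 (≈-0.1426)
After 4 (thin lens f=22): x=-5437/540 (≈-10.0685) theta=3743/11880 (≈0.3151)
After 5 (propagate distance d=37): x=18877/11880 (≈1.5890) theta=3743/11880 (≈0.3151)
After 6 (thin lens f=40): x=18877/11880 (≈1.5890) theta=130843/475200 (≈0.2753)
After 7 (propagate distance d=30 (to screen)): x=468037/47520 (≈9.8493) theta=130843/475200 (≈0.2753)
Rounded to 4 decimal places: x = 9.8493

Answer: 9.8493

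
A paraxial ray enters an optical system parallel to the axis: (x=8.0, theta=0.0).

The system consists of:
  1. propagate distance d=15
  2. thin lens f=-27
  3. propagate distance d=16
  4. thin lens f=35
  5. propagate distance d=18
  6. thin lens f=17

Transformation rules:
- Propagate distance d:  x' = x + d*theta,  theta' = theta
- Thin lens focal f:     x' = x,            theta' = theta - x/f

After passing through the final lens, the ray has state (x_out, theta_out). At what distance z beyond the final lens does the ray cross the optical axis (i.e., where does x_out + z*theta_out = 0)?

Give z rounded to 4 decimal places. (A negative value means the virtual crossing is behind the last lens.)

Answer: 15.4556

Derivation:
Initial: x=8.0000 theta=0.0000
After 1 (propagate distance d=15): x=8.0000 theta=0.0000
After 2 (thin lens f=-27): x=8.0000 theta=8/27 (≈0.2963)
After 3 (propagate distance d=16): x=344/27 (≈12.7407) theta=8/27 (≈0.2963)
After 4 (thin lens f=35): x=344/27 (≈12.7407) theta=-64/945 (≈-0.0677)
After 5 (propagate distance d=18): x=10888/945 (≈11.5217) theta=-64/945 (≈-0.0677)
After 6 (thin lens f=17): x=10888/945 (≈11.5217) theta=-3992/5355 (≈-0.7455)
z_focus = -x_out/theta_out = -(10888/945)/(-3992/5355) = 23137/1497 ≈ 15.4556
Rounded to 4 decimal places: z = 15.4556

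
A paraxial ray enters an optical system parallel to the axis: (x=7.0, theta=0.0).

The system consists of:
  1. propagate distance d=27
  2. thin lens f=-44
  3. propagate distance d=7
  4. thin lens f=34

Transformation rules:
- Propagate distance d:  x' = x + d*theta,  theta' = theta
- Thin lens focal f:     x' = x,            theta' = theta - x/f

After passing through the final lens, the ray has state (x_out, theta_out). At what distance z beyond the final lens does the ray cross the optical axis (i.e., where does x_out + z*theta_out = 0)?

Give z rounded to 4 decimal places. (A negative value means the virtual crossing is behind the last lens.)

Answer: 102.0000

Derivation:
Initial: x=7.0000 theta=0.0000
After 1 (propagate distance d=27): x=7.0000 theta=0.0000
After 2 (thin lens f=-44): x=7.0000 theta=7/44 (≈0.1591)
After 3 (propagate distance d=7): x=357/44 (≈8.1136) theta=7/44 (≈0.1591)
After 4 (thin lens f=34): x=357/44 (≈8.1136) theta=-7/88 (≈-0.0795)
z_focus = -x_out/theta_out = -(357/44)/(-7/88) = 102.0000
Rounded to 4 decimal places: z = 102.0000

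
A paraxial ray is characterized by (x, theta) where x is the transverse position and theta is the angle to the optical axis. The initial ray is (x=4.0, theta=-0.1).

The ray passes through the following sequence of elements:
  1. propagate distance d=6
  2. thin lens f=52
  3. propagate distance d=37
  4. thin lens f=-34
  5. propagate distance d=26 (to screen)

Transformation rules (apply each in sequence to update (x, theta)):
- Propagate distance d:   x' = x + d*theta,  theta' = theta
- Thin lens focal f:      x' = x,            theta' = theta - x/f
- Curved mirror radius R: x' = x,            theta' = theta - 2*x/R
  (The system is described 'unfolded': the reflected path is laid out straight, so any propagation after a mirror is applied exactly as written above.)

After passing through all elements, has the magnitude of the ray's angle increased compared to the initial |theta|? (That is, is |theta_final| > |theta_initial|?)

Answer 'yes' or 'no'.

Initial: x=4.0000 theta=-0.1000
After 1 (propagate distance d=6): x=3.4000 theta=-0.1000
After 2 (thin lens f=52): x=3.4000 theta=-43/260 (≈-0.1654)
After 3 (propagate distance d=37): x=-707/260 (≈-2.7192) theta=-43/260 (≈-0.1654)
After 4 (thin lens f=-34): x=-707/260 (≈-2.7192) theta=-2169/8840 (≈-0.2454)
After 5 (propagate distance d=26 (to screen)): x=-10054/1105 (≈-9.0986) theta=-2169/8840 (≈-0.2454)
|theta_initial|=0.1000 |theta_final|=2169/8840 (≈0.2454) -> increased

Answer: yes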